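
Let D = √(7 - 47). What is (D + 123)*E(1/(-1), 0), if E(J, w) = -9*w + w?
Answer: 0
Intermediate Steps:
E(J, w) = -8*w
D = 2*I*√10 (D = √(-40) = 2*I*√10 ≈ 6.3246*I)
(D + 123)*E(1/(-1), 0) = (2*I*√10 + 123)*(-8*0) = (123 + 2*I*√10)*0 = 0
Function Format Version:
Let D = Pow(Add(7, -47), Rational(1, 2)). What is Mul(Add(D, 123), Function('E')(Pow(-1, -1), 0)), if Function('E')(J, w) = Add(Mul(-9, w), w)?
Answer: 0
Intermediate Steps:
Function('E')(J, w) = Mul(-8, w)
D = Mul(2, I, Pow(10, Rational(1, 2))) (D = Pow(-40, Rational(1, 2)) = Mul(2, I, Pow(10, Rational(1, 2))) ≈ Mul(6.3246, I))
Mul(Add(D, 123), Function('E')(Pow(-1, -1), 0)) = Mul(Add(Mul(2, I, Pow(10, Rational(1, 2))), 123), Mul(-8, 0)) = Mul(Add(123, Mul(2, I, Pow(10, Rational(1, 2)))), 0) = 0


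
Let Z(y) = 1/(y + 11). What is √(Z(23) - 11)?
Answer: I*√12682/34 ≈ 3.3122*I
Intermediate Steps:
Z(y) = 1/(11 + y)
√(Z(23) - 11) = √(1/(11 + 23) - 11) = √(1/34 - 11) = √(-373/34) = I*√12682/34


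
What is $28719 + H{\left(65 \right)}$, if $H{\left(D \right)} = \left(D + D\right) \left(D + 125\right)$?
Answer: $53419$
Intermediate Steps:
$H{\left(D \right)} = 2 D \left(125 + D\right)$
$28719 + H{\left(65 \right)} = 28719 + 2 \cdot 65 \left(125 + 65\right) = 28719 + 2 \cdot 65 \cdot 190 = 28719 + 24700 = 53419$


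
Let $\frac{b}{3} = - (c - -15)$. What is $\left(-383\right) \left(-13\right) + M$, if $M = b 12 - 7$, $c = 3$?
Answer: $4324$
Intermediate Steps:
$b = -54$ ($b = 3 \left(- (3 - -15)\right) = 3 \left(- (3 + 15)\right) = 3 \left(\left(-1\right) 18\right) = 3 \left(-18\right) = -54$)
$M = -655$ ($M = \left(-54\right) 12 - 7 = -648 - 7 = -655$)
$\left(-383\right) \left(-13\right) + M = \left(-383\right) \left(-13\right) - 655 = 4979 - 655 = 4324$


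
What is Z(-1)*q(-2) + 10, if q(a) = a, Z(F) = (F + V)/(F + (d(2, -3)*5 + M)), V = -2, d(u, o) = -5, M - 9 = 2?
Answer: 48/5 ≈ 9.6000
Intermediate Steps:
M = 11 (M = 9 + 2 = 11)
Z(F) = (-2 + F)/(-14 + F) (Z(F) = (F - 2)/(F + (-5*5 + 11)) = (-2 + F)/(F + (-25 + 11)) = (-2 + F)/(F - 14) = (-2 + F)/(-14 + F))
Z(-1)*q(-2) + 10 = ((-2 - 1)/(-14 - 1))*(-2) + 10 = (-3/(-15))*(-2) + 10 = -1/15*(-3)*(-2) + 10 = (⅕)*(-2) + 10 = -⅖ + 10 = 48/5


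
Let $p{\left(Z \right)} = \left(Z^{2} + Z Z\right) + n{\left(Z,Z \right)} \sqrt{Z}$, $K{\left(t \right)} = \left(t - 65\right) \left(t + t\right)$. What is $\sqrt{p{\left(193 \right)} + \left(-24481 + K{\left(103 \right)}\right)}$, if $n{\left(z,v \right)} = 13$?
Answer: $\sqrt{57845 + 13 \sqrt{193}} \approx 240.89$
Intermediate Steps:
$K{\left(t \right)} = 2 t \left(-65 + t\right)$ ($K{\left(t \right)} = \left(-65 + t\right) 2 t = 2 t \left(-65 + t\right)$)
$p{\left(Z \right)} = 2 Z^{2} + 13 \sqrt{Z}$ ($p{\left(Z \right)} = \left(Z^{2} + Z Z\right) + 13 \sqrt{Z} = \left(Z^{2} + Z^{2}\right) + 13 \sqrt{Z} = 2 Z^{2} + 13 \sqrt{Z}$)
$\sqrt{p{\left(193 \right)} + \left(-24481 + K{\left(103 \right)}\right)} = \sqrt{\left(2 \cdot 193^{2} + 13 \sqrt{193}\right) - \left(24481 - 206 \left(-65 + 103\right)\right)} = \sqrt{\left(2 \cdot 37249 + 13 \sqrt{193}\right) - \left(24481 - 7828\right)} = \sqrt{\left(74498 + 13 \sqrt{193}\right) + \left(-24481 + 7828\right)} = \sqrt{\left(74498 + 13 \sqrt{193}\right) - 16653} = \sqrt{57845 + 13 \sqrt{193}}$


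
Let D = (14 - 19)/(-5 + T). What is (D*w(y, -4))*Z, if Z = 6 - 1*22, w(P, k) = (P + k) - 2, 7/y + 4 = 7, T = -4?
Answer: 880/27 ≈ 32.593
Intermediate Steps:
y = 7/3 (y = 7/(-4 + 7) = 7/3 ≈ 2.3333)
D = 5/9 (D = (14 - 19)/(-5 - 4) = -5/(-9) = -5*(-⅑) = 5/9 ≈ 0.55556)
w(P, k) = -2 + P + k
Z = -16 (Z = 6 - 22 = -16)
(D*w(y, -4))*Z = (5*(-2 + 7/3 - 4)/9)*(-16) = ((5/9)*(-11/3))*(-16) = -55/27*(-16) = 880/27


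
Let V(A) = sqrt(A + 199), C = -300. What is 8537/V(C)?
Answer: -8537*I*sqrt(101)/101 ≈ -849.46*I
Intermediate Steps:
V(A) = sqrt(199 + A)
8537/V(C) = 8537/(sqrt(199 - 300)) = 8537/(sqrt(-101)) = 8537/((I*sqrt(101))) = 8537*(-I*sqrt(101)/101) = -8537*I*sqrt(101)/101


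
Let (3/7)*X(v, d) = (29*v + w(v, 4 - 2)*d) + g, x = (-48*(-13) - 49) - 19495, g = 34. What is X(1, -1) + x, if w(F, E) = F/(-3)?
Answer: -168950/9 ≈ -18772.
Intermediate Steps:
w(F, E) = -F/3 (w(F, E) = F*(-⅓) = -F/3)
x = -18920 (x = (624 - 49) - 19495 = 575 - 19495 = -18920)
X(v, d) = 238/3 + 203*v/3 - 7*d*v/9 (X(v, d) = 7*((29*v + (-v/3)*d) + 34)/3 = 7*((29*v - d*v/3) + 34)/3 = 7*(34 + 29*v - d*v/3)/3 = 238/3 + 203*v/3 - 7*d*v/9)
X(1, -1) + x = (238/3 + (203/3)*1 - 7/9*(-1)*1) - 18920 = (238/3 + 203/3 + 7/9) - 18920 = 1330/9 - 18920 = -168950/9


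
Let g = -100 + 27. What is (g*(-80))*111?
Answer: 648240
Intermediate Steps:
g = -73
(g*(-80))*111 = -73*(-80)*111 = 5840*111 = 648240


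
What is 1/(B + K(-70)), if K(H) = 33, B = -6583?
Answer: -1/6550 ≈ -0.00015267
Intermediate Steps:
1/(B + K(-70)) = 1/(-6583 + 33) = 1/(-6550) = -1/6550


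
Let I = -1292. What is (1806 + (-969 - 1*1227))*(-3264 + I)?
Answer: 1776840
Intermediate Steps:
(1806 + (-969 - 1*1227))*(-3264 + I) = (1806 + (-969 - 1*1227))*(-3264 - 1292) = (1806 + (-969 - 1227))*(-4556) = (1806 - 2196)*(-4556) = -390*(-4556) = 1776840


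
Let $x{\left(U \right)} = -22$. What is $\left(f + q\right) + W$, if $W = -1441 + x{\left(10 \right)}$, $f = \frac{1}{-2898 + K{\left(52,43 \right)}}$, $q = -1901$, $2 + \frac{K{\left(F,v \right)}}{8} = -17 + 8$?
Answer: $- \frac{10044905}{2986} \approx -3364.0$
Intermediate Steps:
$K{\left(F,v \right)} = -88$ ($K{\left(F,v \right)} = -16 + 8 \left(-17 + 8\right) = -16 + 8 \left(-9\right) = -16 - 72 = -88$)
$f = - \frac{1}{2986}$ ($f = \frac{1}{-2898 - 88} = \frac{1}{-2986} = - \frac{1}{2986} \approx -0.0003349$)
$W = -1463$ ($W = -1441 - 22 = -1463$)
$\left(f + q\right) + W = \left(- \frac{1}{2986} - 1901\right) - 1463 = - \frac{5676387}{2986} - 1463 = - \frac{10044905}{2986}$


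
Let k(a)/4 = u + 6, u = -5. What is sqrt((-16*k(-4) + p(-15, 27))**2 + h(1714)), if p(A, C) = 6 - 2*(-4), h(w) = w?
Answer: 7*sqrt(86) ≈ 64.915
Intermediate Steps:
p(A, C) = 14 (p(A, C) = 6 + 8 = 14)
k(a) = 4 (k(a) = 4*(-5 + 6) = 4*1 = 4)
sqrt((-16*k(-4) + p(-15, 27))**2 + h(1714)) = sqrt((-16*4 + 14)**2 + 1714) = sqrt((-64 + 14)**2 + 1714) = sqrt((-50)**2 + 1714) = sqrt(2500 + 1714) = sqrt(4214) = 7*sqrt(86)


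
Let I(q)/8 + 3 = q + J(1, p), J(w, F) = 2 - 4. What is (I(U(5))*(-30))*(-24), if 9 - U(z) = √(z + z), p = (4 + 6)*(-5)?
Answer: 23040 - 5760*√10 ≈ 4825.3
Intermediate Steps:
p = -50 (p = 10*(-5) = -50)
J(w, F) = -2
U(z) = 9 - √2*√z (U(z) = 9 - √(z + z) = 9 - √(2*z) = 9 - √2*√z)
I(q) = -40 + 8*q (I(q) = -24 + 8*(q - 2) = -24 + 8*(-2 + q) = -24 + (-16 + 8*q) = -40 + 8*q)
(I(U(5))*(-30))*(-24) = ((-40 + 8*(9 - √2*√5))*(-30))*(-24) = ((-40 + 8*(9 - √10))*(-30))*(-24) = ((-40 + (72 - 8*√10))*(-30))*(-24) = ((32 - 8*√10)*(-30))*(-24) = (-960 + 240*√10)*(-24) = 23040 - 5760*√10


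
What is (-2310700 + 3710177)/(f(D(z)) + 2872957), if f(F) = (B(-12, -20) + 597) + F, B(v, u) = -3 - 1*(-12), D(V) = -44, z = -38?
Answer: 1399477/2873519 ≈ 0.48703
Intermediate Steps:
B(v, u) = 9 (B(v, u) = -3 + 12 = 9)
f(F) = 606 + F (f(F) = (9 + 597) + F = 606 + F)
(-2310700 + 3710177)/(f(D(z)) + 2872957) = (-2310700 + 3710177)/((606 - 44) + 2872957) = 1399477/(562 + 2872957) = 1399477/2873519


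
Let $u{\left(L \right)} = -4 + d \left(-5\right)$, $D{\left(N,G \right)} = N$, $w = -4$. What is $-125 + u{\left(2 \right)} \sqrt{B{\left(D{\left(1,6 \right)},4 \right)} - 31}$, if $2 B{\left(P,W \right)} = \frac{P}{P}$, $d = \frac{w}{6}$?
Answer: $-125 - \frac{i \sqrt{122}}{3} \approx -125.0 - 3.6818 i$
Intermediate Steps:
$d = - \frac{2}{3}$ ($d = - \frac{4}{6} = \left(-4\right) \frac{1}{6} = - \frac{2}{3} \approx -0.66667$)
$B{\left(P,W \right)} = \frac{1}{2}$ ($B{\left(P,W \right)} = \frac{P \frac{1}{P}}{2} = \frac{1}{2} \cdot 1 = \frac{1}{2}$)
$u{\left(L \right)} = - \frac{2}{3}$ ($u{\left(L \right)} = -4 - - \frac{10}{3} = -4 + \frac{10}{3} = - \frac{2}{3}$)
$-125 + u{\left(2 \right)} \sqrt{B{\left(D{\left(1,6 \right)},4 \right)} - 31} = -125 - \frac{2 \sqrt{\frac{1}{2} - 31}}{3} = -125 - \frac{2 \sqrt{- \frac{61}{2}}}{3} = -125 - \frac{2 \frac{i \sqrt{122}}{2}}{3} = -125 - \frac{i \sqrt{122}}{3}$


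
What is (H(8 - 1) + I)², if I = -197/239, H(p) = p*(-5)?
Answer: 73307844/57121 ≈ 1283.4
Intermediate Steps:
H(p) = -5*p
I = -197/239 (I = -197*1/239 = -197/239 ≈ -0.82427)
(H(8 - 1) + I)² = (-5*(8 - 1) - 197/239)² = (-5*7 - 197/239)² = (-35 - 197/239)² = (-8562/239)² = 73307844/57121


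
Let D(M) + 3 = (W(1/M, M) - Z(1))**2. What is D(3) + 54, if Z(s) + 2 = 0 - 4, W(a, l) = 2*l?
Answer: 195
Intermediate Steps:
Z(s) = -6 (Z(s) = -2 + (0 - 4) = -2 - 4 = -6)
D(M) = -3 + (6 + 2*M)**2 (D(M) = -3 + (2*M - 1*(-6))**2 = -3 + (2*M + 6)**2 = -3 + (6 + 2*M)**2)
D(3) + 54 = (-3 + 4*(3 + 3)**2) + 54 = (-3 + 4*6**2) + 54 = (-3 + 4*36) + 54 = (-3 + 144) + 54 = 141 + 54 = 195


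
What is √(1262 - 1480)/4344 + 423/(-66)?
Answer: -141/22 + I*√218/4344 ≈ -6.4091 + 0.0033989*I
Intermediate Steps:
√(1262 - 1480)/4344 + 423/(-66) = √(-218)*(1/4344) + 423*(-1/66) = (I*√218)*(1/4344) - 141/22 = I*√218/4344 - 141/22 = -141/22 + I*√218/4344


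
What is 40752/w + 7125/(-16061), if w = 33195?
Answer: 139334499/177714965 ≈ 0.78403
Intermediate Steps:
40752/w + 7125/(-16061) = 40752/33195 + 7125/(-16061) = 40752*(1/33195) + 7125*(-1/16061) = 13584/11065 - 7125/16061 = 139334499/177714965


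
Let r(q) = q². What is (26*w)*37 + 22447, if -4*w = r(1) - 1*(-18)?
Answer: 35755/2 ≈ 17878.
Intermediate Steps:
w = -19/4 (w = -(1² - 1*(-18))/4 = -(1 + 18)/4 = -¼*19 = -19/4 ≈ -4.7500)
(26*w)*37 + 22447 = (26*(-19/4))*37 + 22447 = -247/2*37 + 22447 = -9139/2 + 22447 = 35755/2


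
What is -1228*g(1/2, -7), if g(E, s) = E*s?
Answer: 4298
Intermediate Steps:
-1228*g(1/2, -7) = -1228*(-7)/2 = -614*(-7) = -1228*(-7/2) = 4298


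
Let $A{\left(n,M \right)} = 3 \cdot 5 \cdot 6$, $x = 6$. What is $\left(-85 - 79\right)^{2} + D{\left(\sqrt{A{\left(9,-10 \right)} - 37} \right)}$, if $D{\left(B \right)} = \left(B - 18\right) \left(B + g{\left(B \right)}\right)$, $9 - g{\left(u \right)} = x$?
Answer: $26895 - 15 \sqrt{53} \approx 26786.0$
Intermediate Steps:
$g{\left(u \right)} = 3$ ($g{\left(u \right)} = 9 - 6 = 3$)
$A{\left(n,M \right)} = 90$ ($A{\left(n,M \right)} = 15 \cdot 6 = 90$)
$D{\left(B \right)} = \left(-18 + B\right) \left(3 + B\right)$ ($D{\left(B \right)} = \left(B - 18\right) \left(B + 3\right) = \left(-18 + B\right) \left(3 + B\right)$)
$\left(-85 - 79\right)^{2} + D{\left(\sqrt{A{\left(9,-10 \right)} - 37} \right)} = \left(-85 - 79\right)^{2} - \left(54 - 53 + 15 \sqrt{90 - 37}\right) = \left(-164\right)^{2} - \left(54 - 53 + 15 \sqrt{53}\right) = 26896 - \left(1 + 15 \sqrt{53}\right) = 26895 - 15 \sqrt{53}$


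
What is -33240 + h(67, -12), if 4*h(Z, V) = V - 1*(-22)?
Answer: -66475/2 ≈ -33238.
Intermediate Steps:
h(Z, V) = 11/2 + V/4 (h(Z, V) = (V - 1*(-22))/4 = (V + 22)/4 = (22 + V)/4 = 11/2 + V/4)
-33240 + h(67, -12) = -33240 + (11/2 + (¼)*(-12)) = -33240 + (11/2 - 3) = -33240 + 5/2 = -66475/2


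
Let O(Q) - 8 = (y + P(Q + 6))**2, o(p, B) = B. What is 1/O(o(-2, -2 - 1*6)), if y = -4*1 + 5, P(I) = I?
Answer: 1/9 ≈ 0.11111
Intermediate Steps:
y = 1 (y = -4 + 5 = 1)
O(Q) = 8 + (7 + Q)**2 (O(Q) = 8 + (1 + (Q + 6))**2 = 8 + (1 + (6 + Q))**2 = 8 + (7 + Q)**2)
1/O(o(-2, -2 - 1*6)) = 1/(8 + (7 + (-2 - 1*6))**2) = 1/(8 + (7 + (-2 - 6))**2) = 1/(8 + (7 - 8)**2) = 1/(8 + (-1)**2) = 1/(8 + 1) = 1/9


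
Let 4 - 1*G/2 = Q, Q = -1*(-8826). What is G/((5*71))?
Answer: -17644/355 ≈ -49.701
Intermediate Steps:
Q = 8826
G = -17644 (G = 8 - 2*8826 = 8 - 17652 = -17644)
G/((5*71)) = -17644/(5*71) = -17644/355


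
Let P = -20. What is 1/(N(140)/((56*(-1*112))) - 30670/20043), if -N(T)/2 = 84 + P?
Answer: -982107/1482787 ≈ -0.66234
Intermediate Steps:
N(T) = -128 (N(T) = -2*(84 - 20) = -2*64 = -128)
1/(N(140)/((56*(-1*112))) - 30670/20043) = 1/(-128/(56*(-1*112)) - 30670/20043) = 1/(-128/(56*(-112)) - 30670*1/20043) = 1/(-128/(-6272) - 30670/20043) = 1/(-128*(-1/6272) - 30670/20043) = 1/(1/49 - 30670/20043) = 1/(-1482787/982107) = -982107/1482787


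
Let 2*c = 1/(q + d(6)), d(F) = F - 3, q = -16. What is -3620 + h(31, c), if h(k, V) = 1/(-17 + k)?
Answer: -50679/14 ≈ -3619.9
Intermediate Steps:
d(F) = -3 + F
c = -1/26 (c = 1/(2*(-16 + (-3 + 6))) = 1/(2*(-16 + 3)) = (½)/(-13) = (½)*(-1/13) = -1/26 ≈ -0.038462)
-3620 + h(31, c) = -3620 + 1/(-17 + 31) = -3620 + 1/14 = -50679/14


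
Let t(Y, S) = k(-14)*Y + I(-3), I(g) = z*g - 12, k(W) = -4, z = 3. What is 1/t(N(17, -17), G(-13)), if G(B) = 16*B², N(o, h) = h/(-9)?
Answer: -9/257 ≈ -0.035019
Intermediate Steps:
N(o, h) = -h/9 (N(o, h) = h*(-⅑) = -h/9)
I(g) = -12 + 3*g (I(g) = 3*g - 12 = -12 + 3*g)
t(Y, S) = -21 - 4*Y (t(Y, S) = -4*Y + (-12 + 3*(-3)) = -4*Y + (-12 - 9) = -4*Y - 21 = -21 - 4*Y)
1/t(N(17, -17), G(-13)) = 1/(-21 - (-4)*(-17)/9) = 1/(-21 - 4*17/9) = 1/(-21 - 68/9) = 1/(-257/9) = -9/257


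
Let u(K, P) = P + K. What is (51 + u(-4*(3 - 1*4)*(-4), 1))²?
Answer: 1296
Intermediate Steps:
u(K, P) = K + P
(51 + u(-4*(3 - 1*4)*(-4), 1))² = (51 + (-4*(3 - 1*4)*(-4) + 1))² = (51 + (-4*(3 - 4)*(-4) + 1))² = (51 + (-4*(-1)*(-4) + 1))² = (51 + (4*(-4) + 1))² = (51 + (-16 + 1))² = (51 - 15)² = 36² = 1296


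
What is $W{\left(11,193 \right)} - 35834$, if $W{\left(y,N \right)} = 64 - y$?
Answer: $-35781$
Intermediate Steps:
$W{\left(11,193 \right)} - 35834 = \left(64 - 11\right) - 35834 = 53 - 35834 = -35781$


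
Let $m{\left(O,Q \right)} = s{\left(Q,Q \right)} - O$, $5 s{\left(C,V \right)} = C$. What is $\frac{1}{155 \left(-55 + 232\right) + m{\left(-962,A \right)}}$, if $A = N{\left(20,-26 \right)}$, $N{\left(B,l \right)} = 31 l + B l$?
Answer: $\frac{5}{140659} \approx 3.5547 \cdot 10^{-5}$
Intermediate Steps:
$s{\left(C,V \right)} = \frac{C}{5}$
$A = -1326$ ($A = - 26 \left(31 + 20\right) = \left(-26\right) 51 = -1326$)
$m{\left(O,Q \right)} = - O + \frac{Q}{5}$ ($m{\left(O,Q \right)} = \frac{Q}{5} - O = - O + \frac{Q}{5}$)
$\frac{1}{155 \left(-55 + 232\right) + m{\left(-962,A \right)}} = \frac{1}{155 \left(-55 + 232\right) + \left(\left(-1\right) \left(-962\right) + \frac{1}{5} \left(-1326\right)\right)} = \frac{1}{155 \cdot 177 + \left(962 - \frac{1326}{5}\right)} = \frac{1}{27435 + \frac{3484}{5}} = \frac{1}{\frac{140659}{5}} = \frac{5}{140659}$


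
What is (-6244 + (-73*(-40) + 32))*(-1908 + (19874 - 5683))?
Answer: -40435636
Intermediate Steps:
(-6244 + (-73*(-40) + 32))*(-1908 + (19874 - 5683)) = (-6244 + (2920 + 32))*(-1908 + 14191) = (-6244 + 2952)*12283 = -3292*12283 = -40435636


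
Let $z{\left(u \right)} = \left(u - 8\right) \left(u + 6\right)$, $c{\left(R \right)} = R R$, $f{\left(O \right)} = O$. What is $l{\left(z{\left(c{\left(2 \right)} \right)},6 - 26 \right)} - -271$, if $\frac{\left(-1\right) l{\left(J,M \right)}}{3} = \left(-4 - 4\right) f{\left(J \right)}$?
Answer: $-689$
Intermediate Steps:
$c{\left(R \right)} = R^{2}$
$z{\left(u \right)} = \left(-8 + u\right) \left(6 + u\right)$
$l{\left(J,M \right)} = 24 J$ ($l{\left(J,M \right)} = - 3 \left(-4 - 4\right) J = - 3 \left(- 8 J\right) = 24 J$)
$l{\left(z{\left(c{\left(2 \right)} \right)},6 - 26 \right)} - -271 = 24 \left(-48 + \left(2^{2}\right)^{2} - 2 \cdot 2^{2}\right) - -271 = 24 \left(-48 + 4^{2} - 8\right) + 271 = 24 \left(-48 + 16 - 8\right) + 271 = 24 \left(-40\right) + 271 = -960 + 271 = -689$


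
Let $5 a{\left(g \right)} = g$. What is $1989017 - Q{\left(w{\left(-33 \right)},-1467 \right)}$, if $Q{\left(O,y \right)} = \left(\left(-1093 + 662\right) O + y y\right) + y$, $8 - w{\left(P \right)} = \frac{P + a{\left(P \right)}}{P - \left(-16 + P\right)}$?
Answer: $- \frac{6283611}{40} \approx -1.5709 \cdot 10^{5}$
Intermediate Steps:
$a{\left(g \right)} = \frac{g}{5}$
$w{\left(P \right)} = 8 - \frac{3 P}{40}$ ($w{\left(P \right)} = 8 - \frac{P + \frac{P}{5}}{P - \left(-16 + P\right)} = 8 - \frac{\frac{6}{5} P}{16} = 8 - \frac{6 P}{5} \cdot \frac{1}{16} = 8 - \frac{3 P}{40}$)
$Q{\left(O,y \right)} = y + y^{2} - 431 O$ ($Q{\left(O,y \right)} = \left(- 431 O + y^{2}\right) + y = \left(y^{2} - 431 O\right) + y = y + y^{2} - 431 O$)
$1989017 - Q{\left(w{\left(-33 \right)},-1467 \right)} = 1989017 - \left(-1467 + \left(-1467\right)^{2} - 431 \left(8 - - \frac{99}{40}\right)\right) = 1989017 - \left(-1467 + 2152089 - 431 \left(8 + \frac{99}{40}\right)\right) = 1989017 - \left(-1467 + 2152089 - \frac{180589}{40}\right) = 1989017 - \frac{85844291}{40} = - \frac{6283611}{40}$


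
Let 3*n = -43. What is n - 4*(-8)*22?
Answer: 2069/3 ≈ 689.67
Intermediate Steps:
n = -43/3 (n = (⅓)*(-43) = -43/3 ≈ -14.333)
n - 4*(-8)*22 = -43/3 - 4*(-8)*22 = -43/3 + 32*22 = -43/3 + 704 = 2069/3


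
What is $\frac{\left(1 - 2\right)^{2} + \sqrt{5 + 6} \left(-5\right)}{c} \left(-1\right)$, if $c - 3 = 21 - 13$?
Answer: $- \frac{1}{11} + \frac{5 \sqrt{11}}{11} \approx 1.4166$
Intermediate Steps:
$c = 11$ ($c = 3 + \left(21 - 13\right) = 3 + 8 = 11$)
$\frac{\left(1 - 2\right)^{2} + \sqrt{5 + 6} \left(-5\right)}{c} \left(-1\right) = \frac{\left(1 - 2\right)^{2} + \sqrt{5 + 6} \left(-5\right)}{11} \left(-1\right) = \left(\left(-1\right)^{2} + \sqrt{11} \left(-5\right)\right) \frac{1}{11} \left(-1\right) = \left(1 - 5 \sqrt{11}\right) \frac{1}{11} \left(-1\right) = \left(\frac{1}{11} - \frac{5 \sqrt{11}}{11}\right) \left(-1\right) = - \frac{1}{11} + \frac{5 \sqrt{11}}{11}$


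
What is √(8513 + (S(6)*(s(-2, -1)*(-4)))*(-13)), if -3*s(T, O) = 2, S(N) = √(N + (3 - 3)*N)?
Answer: √(76617 - 312*√6)/3 ≈ 91.805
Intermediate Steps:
S(N) = √N (S(N) = √(N + 0*N) = √(N + 0) = √N)
s(T, O) = -⅔ (s(T, O) = -⅓*2 = -⅔)
√(8513 + (S(6)*(s(-2, -1)*(-4)))*(-13)) = √(8513 + (√6*(-⅔*(-4)))*(-13)) = √(8513 + (√6*(8/3))*(-13)) = √(8513 + (8*√6/3)*(-13)) = √(8513 - 104*√6/3)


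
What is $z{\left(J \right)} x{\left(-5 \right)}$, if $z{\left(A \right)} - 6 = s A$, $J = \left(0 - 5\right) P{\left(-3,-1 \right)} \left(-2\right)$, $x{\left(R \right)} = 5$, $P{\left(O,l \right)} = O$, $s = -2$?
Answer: $330$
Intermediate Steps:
$J = -30$ ($J = \left(0 - 5\right) \left(-3\right) \left(-2\right) = \left(-5\right) \left(-3\right) \left(-2\right) = 15 \left(-2\right) = -30$)
$z{\left(A \right)} = 6 - 2 A$
$z{\left(J \right)} x{\left(-5 \right)} = \left(6 - -60\right) 5 = \left(6 + 60\right) 5 = 66 \cdot 5 = 330$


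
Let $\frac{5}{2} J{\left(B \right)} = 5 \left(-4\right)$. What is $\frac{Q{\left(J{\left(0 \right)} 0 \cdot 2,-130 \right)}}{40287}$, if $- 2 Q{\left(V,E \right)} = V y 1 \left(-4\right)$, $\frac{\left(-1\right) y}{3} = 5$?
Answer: $0$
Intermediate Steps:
$y = -15$ ($y = \left(-3\right) 5 = -15$)
$J{\left(B \right)} = -8$ ($J{\left(B \right)} = \frac{2 \cdot 5 \left(-4\right)}{5} = \frac{2}{5} \left(-20\right) = -8$)
$Q{\left(V,E \right)} = - 30 V$ ($Q{\left(V,E \right)} = - \frac{V \left(-15\right) 1 \left(-4\right)}{2} = - \frac{- 15 V 1 \left(-4\right)}{2} = - \frac{- 15 V \left(-4\right)}{2} = - \frac{60 V}{2} = - 30 V$)
$\frac{Q{\left(J{\left(0 \right)} 0 \cdot 2,-130 \right)}}{40287} = \frac{\left(-30\right) \left(-8\right) 0 \cdot 2}{40287} = - 30 \cdot 0 \cdot 2 \cdot \frac{1}{40287} = \left(-30\right) 0 \cdot \frac{1}{40287} = 0 \cdot \frac{1}{40287} = 0$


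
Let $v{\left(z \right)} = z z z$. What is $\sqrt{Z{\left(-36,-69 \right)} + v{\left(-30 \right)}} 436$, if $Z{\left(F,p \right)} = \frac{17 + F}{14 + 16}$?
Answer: $\frac{1526 i \sqrt{495930}}{15} \approx 71643.0 i$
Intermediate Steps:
$Z{\left(F,p \right)} = \frac{17}{30} + \frac{F}{30}$ ($Z{\left(F,p \right)} = \frac{17 + F}{30} = \left(17 + F\right) \frac{1}{30} = \frac{17}{30} + \frac{F}{30}$)
$v{\left(z \right)} = z^{3}$ ($v{\left(z \right)} = z^{2} z = z^{3}$)
$\sqrt{Z{\left(-36,-69 \right)} + v{\left(-30 \right)}} 436 = \sqrt{\left(\frac{17}{30} + \frac{1}{30} \left(-36\right)\right) + \left(-30\right)^{3}} \cdot 436 = \sqrt{\left(\frac{17}{30} - \frac{6}{5}\right) - 27000} \cdot 436 = \sqrt{- \frac{19}{30} - 27000} \cdot 436 = \sqrt{- \frac{810019}{30}} \cdot 436 = \frac{7 i \sqrt{495930}}{30} \cdot 436 = \frac{1526 i \sqrt{495930}}{15}$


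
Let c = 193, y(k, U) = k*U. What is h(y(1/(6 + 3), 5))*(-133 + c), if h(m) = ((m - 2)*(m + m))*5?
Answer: -13000/27 ≈ -481.48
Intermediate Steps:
y(k, U) = U*k
h(m) = 10*m*(-2 + m) (h(m) = ((-2 + m)*(2*m))*5 = (2*m*(-2 + m))*5 = 10*m*(-2 + m))
h(y(1/(6 + 3), 5))*(-133 + c) = (10*(5/(6 + 3))*(-2 + 5/(6 + 3)))*(-133 + 193) = (10*(5/9)*(-2 + 5/9))*60 = (10*(5/9)*(-13/9))*60 = -650/81*60 = -13000/27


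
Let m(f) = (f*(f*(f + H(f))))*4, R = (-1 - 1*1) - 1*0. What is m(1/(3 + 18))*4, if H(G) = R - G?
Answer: -32/441 ≈ -0.072562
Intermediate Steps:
R = -2 (R = (-1 - 1) + 0 = -2 + 0 = -2)
H(G) = -2 - G
m(f) = -8*f² (m(f) = (f*(f*(f + (-2 - f))))*4 = (f*(f*(-2)))*4 = (f*(-2*f))*4 = -2*f²*4 = -8*f²)
m(1/(3 + 18))*4 = -8/(3 + 18)²*4 = -8*(1/21)²*4 = -8*1/441*4 = -8/441*4 = -32/441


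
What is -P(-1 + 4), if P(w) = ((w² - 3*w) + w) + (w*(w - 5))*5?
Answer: 27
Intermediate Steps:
P(w) = w² - 2*w + 5*w*(-5 + w) (P(w) = (w² - 2*w) + (w*(-5 + w))*5 = (w² - 2*w) + 5*w*(-5 + w) = w² - 2*w + 5*w*(-5 + w))
-P(-1 + 4) = -3*(-1 + 4)*(-9 + 2*(-1 + 4)) = -3*3*(-9 + 2*3) = -3*3*(-9 + 6) = -3*3*(-3) = -1*(-27) = 27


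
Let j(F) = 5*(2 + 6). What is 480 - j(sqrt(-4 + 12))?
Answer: 440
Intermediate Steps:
j(F) = 40 (j(F) = 5*8 = 40)
480 - j(sqrt(-4 + 12)) = 480 - 1*40 = 480 - 40 = 440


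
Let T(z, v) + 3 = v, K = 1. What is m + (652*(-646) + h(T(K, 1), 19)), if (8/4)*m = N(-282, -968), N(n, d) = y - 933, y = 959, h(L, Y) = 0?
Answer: -421179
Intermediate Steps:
T(z, v) = -3 + v
N(n, d) = 26 (N(n, d) = 959 - 933 = 26)
m = 13 (m = (½)*26 = 13)
m + (652*(-646) + h(T(K, 1), 19)) = 13 + (652*(-646) + 0) = 13 + (-421192 + 0) = 13 - 421192 = -421179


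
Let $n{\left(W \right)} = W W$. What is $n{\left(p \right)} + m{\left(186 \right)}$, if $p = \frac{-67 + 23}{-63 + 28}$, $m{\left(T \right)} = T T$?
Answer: $\frac{42382036}{1225} \approx 34598.0$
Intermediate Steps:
$m{\left(T \right)} = T^{2}$
$p = \frac{44}{35}$ ($p = - \frac{44}{-35} = \left(-44\right) \left(- \frac{1}{35}\right) = \frac{44}{35} \approx 1.2571$)
$n{\left(W \right)} = W^{2}$
$n{\left(p \right)} + m{\left(186 \right)} = \left(\frac{44}{35}\right)^{2} + 186^{2} = \frac{1936}{1225} + 34596 = \frac{42382036}{1225}$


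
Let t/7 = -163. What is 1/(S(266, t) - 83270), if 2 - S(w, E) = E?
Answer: -1/82127 ≈ -1.2176e-5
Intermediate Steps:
t = -1141 (t = 7*(-163) = -1141)
S(w, E) = 2 - E
1/(S(266, t) - 83270) = 1/((2 - 1*(-1141)) - 83270) = 1/((2 + 1141) - 83270) = 1/(1143 - 83270) = 1/(-82127) = -1/82127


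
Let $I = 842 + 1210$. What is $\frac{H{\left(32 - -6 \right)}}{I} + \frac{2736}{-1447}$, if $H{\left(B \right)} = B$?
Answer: $- \frac{146297}{78138} \approx -1.8723$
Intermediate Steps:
$I = 2052$
$\frac{H{\left(32 - -6 \right)}}{I} + \frac{2736}{-1447} = \frac{32 - -6}{2052} + \frac{2736}{-1447} = \left(32 + 6\right) \frac{1}{2052} + 2736 \left(- \frac{1}{1447}\right) = 38 \cdot \frac{1}{2052} - \frac{2736}{1447} = \frac{1}{54} - \frac{2736}{1447} = - \frac{146297}{78138}$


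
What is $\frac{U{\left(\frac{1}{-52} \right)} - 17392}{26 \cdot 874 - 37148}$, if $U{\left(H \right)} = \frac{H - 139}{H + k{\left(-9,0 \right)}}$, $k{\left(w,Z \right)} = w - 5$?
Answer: $\frac{12671539}{10515096} \approx 1.2051$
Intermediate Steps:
$k{\left(w,Z \right)} = -5 + w$ ($k{\left(w,Z \right)} = w - 5 = -5 + w$)
$U{\left(H \right)} = \frac{-139 + H}{-14 + H}$ ($U{\left(H \right)} = \frac{H - 139}{H - 14} = \frac{-139 + H}{H - 14} = \frac{-139 + H}{-14 + H}$)
$\frac{U{\left(\frac{1}{-52} \right)} - 17392}{26 \cdot 874 - 37148} = \frac{\frac{-139 + \frac{1}{-52}}{-14 + \frac{1}{-52}} - 17392}{26 \cdot 874 - 37148} = \frac{\frac{-139 - \frac{1}{52}}{-14 - \frac{1}{52}} - 17392}{22724 - 37148} = \frac{\frac{1}{- \frac{729}{52}} \left(- \frac{7229}{52}\right) - 17392}{-14424} = \left(\left(- \frac{52}{729}\right) \left(- \frac{7229}{52}\right) - 17392\right) \left(- \frac{1}{14424}\right) = \left(\frac{7229}{729} - 17392\right) \left(- \frac{1}{14424}\right) = \left(- \frac{12671539}{729}\right) \left(- \frac{1}{14424}\right) = \frac{12671539}{10515096}$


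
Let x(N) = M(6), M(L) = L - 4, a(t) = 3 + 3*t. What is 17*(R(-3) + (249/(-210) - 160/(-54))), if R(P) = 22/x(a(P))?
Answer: 410533/1890 ≈ 217.21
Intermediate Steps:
M(L) = -4 + L
x(N) = 2 (x(N) = -4 + 6 = 2)
R(P) = 11 (R(P) = 22/2 = 22*(½) = 11)
17*(R(-3) + (249/(-210) - 160/(-54))) = 17*(11 + (249/(-210) - 160/(-54))) = 17*(11 + (249*(-1/210) - 160*(-1/54))) = 17*(11 + (-83/70 + 80/27)) = 17*(11 + 3359/1890) = 17*(24149/1890) = 410533/1890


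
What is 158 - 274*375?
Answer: -102592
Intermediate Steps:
158 - 274*375 = 158 - 102750 = -102592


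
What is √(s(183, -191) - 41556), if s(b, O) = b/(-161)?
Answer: 3*I*√119689171/161 ≈ 203.86*I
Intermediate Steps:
s(b, O) = -b/161 (s(b, O) = b*(-1/161) = -b/161)
√(s(183, -191) - 41556) = √(-1/161*183 - 41556) = √(-183/161 - 41556) = √(-6690699/161) = 3*I*√119689171/161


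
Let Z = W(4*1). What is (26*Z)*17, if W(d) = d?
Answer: 1768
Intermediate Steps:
Z = 4 (Z = 4*1 = 4)
(26*Z)*17 = (26*4)*17 = 104*17 = 1768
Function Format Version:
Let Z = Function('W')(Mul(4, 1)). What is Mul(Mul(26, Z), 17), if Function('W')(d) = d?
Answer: 1768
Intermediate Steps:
Z = 4 (Z = Mul(4, 1) = 4)
Mul(Mul(26, Z), 17) = Mul(Mul(26, 4), 17) = Mul(104, 17) = 1768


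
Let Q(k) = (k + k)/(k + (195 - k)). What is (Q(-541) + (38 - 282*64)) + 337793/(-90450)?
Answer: -21187974269/1175850 ≈ -18019.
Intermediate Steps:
Q(k) = 2*k/195 (Q(k) = (2*k)/195 = (2*k)*(1/195) = 2*k/195)
(Q(-541) + (38 - 282*64)) + 337793/(-90450) = ((2/195)*(-541) + (38 - 282*64)) + 337793/(-90450) = (-1082/195 + (38 - 18048)) + 337793*(-1/90450) = (-1082/195 - 18010) - 337793/90450 = -3513032/195 - 337793/90450 = -21187974269/1175850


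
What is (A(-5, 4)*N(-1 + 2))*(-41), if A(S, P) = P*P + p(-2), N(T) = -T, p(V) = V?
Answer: 574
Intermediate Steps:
A(S, P) = -2 + P² (A(S, P) = P*P - 2 = P² - 2 = -2 + P²)
(A(-5, 4)*N(-1 + 2))*(-41) = ((-2 + 4²)*(-(-1 + 2)))*(-41) = ((-2 + 16)*(-1*1))*(-41) = (14*(-1))*(-41) = -14*(-41) = 574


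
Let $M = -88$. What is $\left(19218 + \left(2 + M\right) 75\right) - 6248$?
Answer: $6520$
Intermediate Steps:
$\left(19218 + \left(2 + M\right) 75\right) - 6248 = \left(19218 + \left(2 - 88\right) 75\right) - 6248 = \left(19218 - 6450\right) - 6248 = 12768 - 6248 = 6520$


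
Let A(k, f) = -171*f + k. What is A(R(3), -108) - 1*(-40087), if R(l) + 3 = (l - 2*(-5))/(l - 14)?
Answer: 644059/11 ≈ 58551.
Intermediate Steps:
R(l) = -3 + (10 + l)/(-14 + l) (R(l) = -3 + (l - 2*(-5))/(l - 14) = -3 + (l + 10)/(-14 + l) = -3 + (10 + l)/(-14 + l))
A(k, f) = k - 171*f
A(R(3), -108) - 1*(-40087) = (2*(26 - 1*3)/(-14 + 3) - 171*(-108)) - 1*(-40087) = (2*(26 - 3)/(-11) + 18468) + 40087 = (2*(-1/11)*23 + 18468) + 40087 = (-46/11 + 18468) + 40087 = 203102/11 + 40087 = 644059/11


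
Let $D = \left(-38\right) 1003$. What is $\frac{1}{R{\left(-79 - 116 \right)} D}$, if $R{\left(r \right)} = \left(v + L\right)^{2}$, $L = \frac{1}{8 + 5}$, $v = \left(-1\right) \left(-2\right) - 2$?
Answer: $- \frac{169}{38114} \approx -0.0044341$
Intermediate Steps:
$D = -38114$
$v = 0$ ($v = 2 - 2 = 0$)
$L = \frac{1}{13} \approx 0.076923$
$R{\left(r \right)} = \frac{1}{169}$ ($R{\left(r \right)} = \left(0 + \frac{1}{13}\right)^{2} = \left(\frac{1}{13}\right)^{2} = \frac{1}{169}$)
$\frac{1}{R{\left(-79 - 116 \right)} D} = \frac{\frac{1}{\frac{1}{169}}}{-38114} = 169 \left(- \frac{1}{38114}\right) = - \frac{169}{38114}$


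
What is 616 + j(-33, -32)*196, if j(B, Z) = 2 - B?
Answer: 7476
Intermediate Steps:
616 + j(-33, -32)*196 = 616 + (2 - 1*(-33))*196 = 616 + (2 + 33)*196 = 616 + 35*196 = 616 + 6860 = 7476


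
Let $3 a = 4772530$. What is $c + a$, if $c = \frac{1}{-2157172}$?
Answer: $\frac{10295168085157}{6471516} \approx 1.5908 \cdot 10^{6}$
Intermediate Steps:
$c = - \frac{1}{2157172} \approx -4.6357 \cdot 10^{-7}$
$a = \frac{4772530}{3}$ ($a = \frac{1}{3} \cdot 4772530 = \frac{4772530}{3} \approx 1.5908 \cdot 10^{6}$)
$c + a = - \frac{1}{2157172} + \frac{4772530}{3} = \frac{10295168085157}{6471516}$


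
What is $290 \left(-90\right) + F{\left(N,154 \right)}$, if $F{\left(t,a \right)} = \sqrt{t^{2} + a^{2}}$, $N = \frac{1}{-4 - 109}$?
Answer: $-26100 + \frac{\sqrt{302829605}}{113} \approx -25946.0$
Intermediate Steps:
$N = - \frac{1}{113}$ ($N = \frac{1}{-113} = - \frac{1}{113} \approx -0.0088496$)
$F{\left(t,a \right)} = \sqrt{a^{2} + t^{2}}$
$290 \left(-90\right) + F{\left(N,154 \right)} = 290 \left(-90\right) + \sqrt{154^{2} + \left(- \frac{1}{113}\right)^{2}} = -26100 + \sqrt{23716 + \frac{1}{12769}} = -26100 + \sqrt{\frac{302829605}{12769}} = -26100 + \frac{\sqrt{302829605}}{113}$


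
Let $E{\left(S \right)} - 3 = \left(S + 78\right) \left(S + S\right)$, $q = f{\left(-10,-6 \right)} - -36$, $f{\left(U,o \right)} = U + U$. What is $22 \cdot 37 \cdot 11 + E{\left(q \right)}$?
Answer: $11965$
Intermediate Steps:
$f{\left(U,o \right)} = 2 U$
$q = 16$ ($q = 2 \left(-10\right) - -36 = -20 + 36 = 16$)
$E{\left(S \right)} = 3 + 2 S \left(78 + S\right)$ ($E{\left(S \right)} = 3 + \left(S + 78\right) \left(S + S\right) = 3 + \left(78 + S\right) 2 S = 3 + 2 S \left(78 + S\right)$)
$22 \cdot 37 \cdot 11 + E{\left(q \right)} = 22 \cdot 37 \cdot 11 + \left(3 + 2 \cdot 16^{2} + 156 \cdot 16\right) = 814 \cdot 11 + \left(3 + 2 \cdot 256 + 2496\right) = 8954 + \left(3 + 512 + 2496\right) = 8954 + 3011 = 11965$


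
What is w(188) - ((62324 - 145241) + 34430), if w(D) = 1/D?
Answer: 9115557/188 ≈ 48487.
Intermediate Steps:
w(188) - ((62324 - 145241) + 34430) = 1/188 - ((62324 - 145241) + 34430) = 1/188 - (-82917 + 34430) = 1/188 - 1*(-48487) = 1/188 + 48487 = 9115557/188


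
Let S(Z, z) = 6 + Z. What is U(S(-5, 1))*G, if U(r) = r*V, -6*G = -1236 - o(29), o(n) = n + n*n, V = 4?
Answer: 1404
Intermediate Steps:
o(n) = n + n**2
G = 351 (G = -(-1236 - 29*(1 + 29))/6 = -(-1236 - 29*30)/6 = -(-1236 - 1*870)/6 = -(-1236 - 870)/6 = -1/6*(-2106) = 351)
U(r) = 4*r (U(r) = r*4 = 4*r)
U(S(-5, 1))*G = (4*(6 - 5))*351 = (4*1)*351 = 4*351 = 1404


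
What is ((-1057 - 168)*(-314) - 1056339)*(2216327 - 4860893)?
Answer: 1776325891974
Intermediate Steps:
((-1057 - 168)*(-314) - 1056339)*(2216327 - 4860893) = (-1225*(-314) - 1056339)*(-2644566) = (384650 - 1056339)*(-2644566) = -671689*(-2644566) = 1776325891974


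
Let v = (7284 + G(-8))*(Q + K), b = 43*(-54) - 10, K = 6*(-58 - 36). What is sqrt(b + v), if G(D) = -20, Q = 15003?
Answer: 2*sqrt(26220641) ≈ 10241.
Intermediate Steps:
K = -564 (K = 6*(-94) = -564)
b = -2332 (b = -2322 - 10 = -2332)
v = 104884896 (v = (7284 - 20)*(15003 - 564) = 7264*14439 = 104884896)
sqrt(b + v) = sqrt(-2332 + 104884896) = sqrt(104882564) = 2*sqrt(26220641)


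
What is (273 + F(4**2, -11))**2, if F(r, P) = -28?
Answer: 60025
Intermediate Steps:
(273 + F(4**2, -11))**2 = (273 - 28)**2 = 245**2 = 60025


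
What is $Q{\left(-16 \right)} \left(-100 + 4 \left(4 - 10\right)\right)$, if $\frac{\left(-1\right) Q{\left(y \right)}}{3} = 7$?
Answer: $2604$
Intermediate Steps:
$Q{\left(y \right)} = -21$ ($Q{\left(y \right)} = \left(-3\right) 7 = -21$)
$Q{\left(-16 \right)} \left(-100 + 4 \left(4 - 10\right)\right) = - 21 \left(-100 + 4 \left(4 - 10\right)\right) = - 21 \left(-100 + 4 \left(-6\right)\right) = - 21 \left(-100 - 24\right) = \left(-21\right) \left(-124\right) = 2604$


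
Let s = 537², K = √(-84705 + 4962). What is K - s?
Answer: -288369 + I*√79743 ≈ -2.8837e+5 + 282.39*I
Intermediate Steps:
K = I*√79743 (K = √(-79743) = I*√79743 ≈ 282.39*I)
s = 288369
K - s = I*√79743 - 1*288369 = I*√79743 - 288369 = -288369 + I*√79743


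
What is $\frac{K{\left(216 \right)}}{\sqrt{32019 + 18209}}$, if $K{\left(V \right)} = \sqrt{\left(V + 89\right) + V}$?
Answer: $\frac{\sqrt{6542197}}{25114} \approx 0.10185$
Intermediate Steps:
$K{\left(V \right)} = \sqrt{89 + 2 V}$ ($K{\left(V \right)} = \sqrt{\left(89 + V\right) + V} = \sqrt{89 + 2 V}$)
$\frac{K{\left(216 \right)}}{\sqrt{32019 + 18209}} = \frac{\sqrt{89 + 2 \cdot 216}}{\sqrt{32019 + 18209}} = \frac{\sqrt{89 + 432}}{\sqrt{50228}} = \frac{\sqrt{521}}{2 \sqrt{12557}} = \sqrt{521} \frac{\sqrt{12557}}{25114} = \frac{\sqrt{6542197}}{25114}$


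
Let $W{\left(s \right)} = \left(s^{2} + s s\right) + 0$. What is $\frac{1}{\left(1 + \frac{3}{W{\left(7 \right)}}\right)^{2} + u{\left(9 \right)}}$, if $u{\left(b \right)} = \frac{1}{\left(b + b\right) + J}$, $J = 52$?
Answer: $\frac{48020}{51691} \approx 0.92898$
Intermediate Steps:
$u{\left(b \right)} = \frac{1}{52 + 2 b}$ ($u{\left(b \right)} = \frac{1}{\left(b + b\right) + 52} = \frac{1}{2 b + 52} = \frac{1}{52 + 2 b}$)
$W{\left(s \right)} = 2 s^{2}$ ($W{\left(s \right)} = \left(s^{2} + s^{2}\right) + 0 = 2 s^{2} + 0 = 2 s^{2}$)
$\frac{1}{\left(1 + \frac{3}{W{\left(7 \right)}}\right)^{2} + u{\left(9 \right)}} = \frac{1}{\left(1 + \frac{3}{2 \cdot 7^{2}}\right)^{2} + \frac{1}{2 \left(26 + 9\right)}} = \frac{1}{\left(1 + \frac{3}{2 \cdot 49}\right)^{2} + \frac{1}{2 \cdot 35}} = \frac{1}{\left(1 + \frac{3}{98}\right)^{2} + \frac{1}{2} \cdot \frac{1}{35}} = \frac{1}{\left(1 + 3 \cdot \frac{1}{98}\right)^{2} + \frac{1}{70}} = \frac{1}{\left(1 + \frac{3}{98}\right)^{2} + \frac{1}{70}} = \frac{1}{\left(\frac{101}{98}\right)^{2} + \frac{1}{70}} = \frac{1}{\frac{10201}{9604} + \frac{1}{70}} = \frac{1}{\frac{51691}{48020}} = \frac{48020}{51691}$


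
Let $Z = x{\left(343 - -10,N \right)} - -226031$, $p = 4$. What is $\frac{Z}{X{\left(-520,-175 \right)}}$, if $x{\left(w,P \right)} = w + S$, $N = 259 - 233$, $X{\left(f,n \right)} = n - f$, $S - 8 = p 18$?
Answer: $\frac{75488}{115} \approx 656.42$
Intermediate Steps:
$S = 80$ ($S = 8 + 4 \cdot 18 = 8 + 72 = 80$)
$N = 26$
$x{\left(w,P \right)} = 80 + w$ ($x{\left(w,P \right)} = w + 80 = 80 + w$)
$Z = 226464$ ($Z = \left(80 + \left(343 - -10\right)\right) - -226031 = \left(80 + \left(343 + 10\right)\right) + 226031 = \left(80 + 353\right) + 226031 = 433 + 226031 = 226464$)
$\frac{Z}{X{\left(-520,-175 \right)}} = \frac{226464}{-175 - -520} = \frac{226464}{-175 + 520} = \frac{226464}{345} = 226464 \cdot \frac{1}{345} = \frac{75488}{115}$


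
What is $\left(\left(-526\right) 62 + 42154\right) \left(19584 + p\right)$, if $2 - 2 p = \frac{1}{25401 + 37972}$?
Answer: $\frac{11843150671339}{63373} \approx 1.8688 \cdot 10^{8}$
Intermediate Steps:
$p = \frac{126745}{126746}$ ($p = 1 - \frac{1}{2 \left(25401 + 37972\right)} = 1 - \frac{1}{2 \cdot 63373} = 1 - \frac{1}{126746} = \frac{126745}{126746} \approx 0.99999$)
$\left(\left(-526\right) 62 + 42154\right) \left(19584 + p\right) = \left(\left(-526\right) 62 + 42154\right) \left(19584 + \frac{126745}{126746}\right) = \left(-32612 + 42154\right) \frac{2482320409}{126746} = 9542 \cdot \frac{2482320409}{126746} = \frac{11843150671339}{63373}$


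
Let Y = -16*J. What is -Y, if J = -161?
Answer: -2576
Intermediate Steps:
Y = 2576 (Y = -16*(-161) = 2576)
-Y = -1*2576 = -2576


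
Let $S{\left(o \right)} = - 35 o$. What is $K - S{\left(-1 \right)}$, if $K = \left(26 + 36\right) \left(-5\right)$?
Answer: $-345$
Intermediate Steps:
$K = -310$ ($K = 62 \left(-5\right) = -310$)
$K - S{\left(-1 \right)} = -310 - \left(-35\right) \left(-1\right) = -310 - 35 = -345$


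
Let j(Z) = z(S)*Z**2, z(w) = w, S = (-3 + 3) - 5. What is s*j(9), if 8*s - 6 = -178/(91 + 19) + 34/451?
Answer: -814131/3608 ≈ -225.65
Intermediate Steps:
S = -5 (S = 0 - 5 = -5)
s = 10051/18040 (s = 3/4 + (-178/(91 + 19) + 34/451)/8 = 3/4 + (-178/110 + 34*(1/451))/8 = 3/4 + (-178*1/110 + 34/451)/8 = 3/4 + (-89/55 + 34/451)/8 = 3/4 + (1/8)*(-3479/2255) = 3/4 - 3479/18040 = 10051/18040 ≈ 0.55715)
j(Z) = -5*Z**2
s*j(9) = 10051*(-5*9**2)/18040 = 10051*(-5*81)/18040 = (10051/18040)*(-405) = -814131/3608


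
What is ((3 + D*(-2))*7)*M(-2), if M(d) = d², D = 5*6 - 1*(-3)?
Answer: -1764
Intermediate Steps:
D = 33 (D = 30 + 3 = 33)
((3 + D*(-2))*7)*M(-2) = ((3 + 33*(-2))*7)*(-2)² = ((3 - 66)*7)*4 = -63*7*4 = -441*4 = -1764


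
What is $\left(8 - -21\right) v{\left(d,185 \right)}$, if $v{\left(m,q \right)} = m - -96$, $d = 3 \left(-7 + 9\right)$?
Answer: $2958$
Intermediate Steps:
$d = 6$ ($d = 3 \cdot 2 = 6$)
$v{\left(m,q \right)} = 96 + m$ ($v{\left(m,q \right)} = m + 96 = 96 + m$)
$\left(8 - -21\right) v{\left(d,185 \right)} = \left(8 - -21\right) \left(96 + 6\right) = \left(8 + 21\right) 102 = 29 \cdot 102 = 2958$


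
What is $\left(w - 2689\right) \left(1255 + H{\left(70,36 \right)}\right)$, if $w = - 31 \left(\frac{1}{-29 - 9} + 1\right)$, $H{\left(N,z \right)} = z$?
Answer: $- \frac{133397739}{38} \approx -3.5105 \cdot 10^{6}$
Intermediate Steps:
$w = - \frac{1147}{38}$ ($w = - 31 \left(\frac{1}{-38} + 1\right) = - 31 \left(- \frac{1}{38} + 1\right) = \left(-31\right) \frac{37}{38} = - \frac{1147}{38} \approx -30.184$)
$\left(w - 2689\right) \left(1255 + H{\left(70,36 \right)}\right) = \left(- \frac{1147}{38} - 2689\right) \left(1255 + 36\right) = \left(- \frac{103329}{38}\right) 1291 = - \frac{133397739}{38}$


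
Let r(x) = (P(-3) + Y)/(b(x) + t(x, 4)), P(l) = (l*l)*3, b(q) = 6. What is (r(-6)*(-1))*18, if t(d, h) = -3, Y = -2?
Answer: -150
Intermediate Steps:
P(l) = 3*l² (P(l) = l²*3 = 3*l²)
r(x) = 25/3 (r(x) = (3*(-3)² - 2)/(6 - 3) = (3*9 - 2)/3 = (27 - 2)*(⅓) = 25*(⅓) = 25/3)
(r(-6)*(-1))*18 = ((25/3)*(-1))*18 = -25/3*18 = -150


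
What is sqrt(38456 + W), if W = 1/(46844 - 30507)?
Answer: sqrt(10680346441)/527 ≈ 196.10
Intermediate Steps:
W = 1/16337 ≈ 6.1211e-5
sqrt(38456 + W) = sqrt(38456 + 1/16337) = sqrt(628255673/16337) = sqrt(10680346441)/527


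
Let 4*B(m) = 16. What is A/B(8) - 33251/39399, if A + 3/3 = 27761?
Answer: 273395809/39399 ≈ 6939.2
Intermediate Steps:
A = 27760 (A = -1 + 27761 = 27760)
B(m) = 4 (B(m) = (¼)*16 = 4)
A/B(8) - 33251/39399 = 27760/4 - 33251/39399 = 27760*(¼) - 33251*1/39399 = 6940 - 33251/39399 = 273395809/39399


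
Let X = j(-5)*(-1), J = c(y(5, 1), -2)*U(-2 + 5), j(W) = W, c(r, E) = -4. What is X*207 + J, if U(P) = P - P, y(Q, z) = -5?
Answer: 1035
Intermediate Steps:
U(P) = 0
J = 0 (J = -4*0 = 0)
X = 5 (X = -5*(-1) = 5)
X*207 + J = 5*207 + 0 = 1035 + 0 = 1035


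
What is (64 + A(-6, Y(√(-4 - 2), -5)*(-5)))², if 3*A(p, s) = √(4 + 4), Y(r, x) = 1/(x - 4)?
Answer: 36872/9 + 256*√2/3 ≈ 4217.6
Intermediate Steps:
Y(r, x) = 1/(-4 + x)
A(p, s) = 2*√2/3 (A(p, s) = √(4 + 4)/3 = √8/3 = (2*√2)/3 = 2*√2/3)
(64 + A(-6, Y(√(-4 - 2), -5)*(-5)))² = (64 + 2*√2/3)²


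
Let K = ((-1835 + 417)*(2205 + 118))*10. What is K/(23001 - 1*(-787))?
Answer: -8235035/5947 ≈ -1384.7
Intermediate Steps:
K = -32940140 (K = -1418*2323*10 = -3294014*10 = -32940140)
K/(23001 - 1*(-787)) = -32940140/(23001 - 1*(-787)) = -32940140/(23001 + 787) = -32940140/23788 = -32940140*1/23788 = -8235035/5947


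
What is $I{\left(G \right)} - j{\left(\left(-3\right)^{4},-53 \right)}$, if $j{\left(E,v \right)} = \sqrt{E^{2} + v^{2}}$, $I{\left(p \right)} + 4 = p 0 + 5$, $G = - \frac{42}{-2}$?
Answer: $1 - \sqrt{9370} \approx -95.799$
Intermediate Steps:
$G = 21$ ($G = \left(-42\right) \left(- \frac{1}{2}\right) = 21$)
$I{\left(p \right)} = 1$ ($I{\left(p \right)} = -4 + \left(p 0 + 5\right) = -4 + \left(0 + 5\right) = -4 + 5 = 1$)
$I{\left(G \right)} - j{\left(\left(-3\right)^{4},-53 \right)} = 1 - \sqrt{\left(\left(-3\right)^{4}\right)^{2} + \left(-53\right)^{2}} = 1 - \sqrt{81^{2} + 2809} = 1 - \sqrt{6561 + 2809} = 1 - \sqrt{9370}$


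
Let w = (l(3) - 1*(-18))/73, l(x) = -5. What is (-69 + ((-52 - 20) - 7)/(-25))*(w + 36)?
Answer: -4347086/1825 ≈ -2382.0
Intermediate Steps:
w = 13/73 (w = (-5 - 1*(-18))/73 = (-5 + 18)*(1/73) = 13*(1/73) = 13/73 ≈ 0.17808)
(-69 + ((-52 - 20) - 7)/(-25))*(w + 36) = (-69 + ((-52 - 20) - 7)/(-25))*(13/73 + 36) = (-69 + (-72 - 7)*(-1/25))*(2641/73) = (-69 - 79*(-1/25))*(2641/73) = (-69 + 79/25)*(2641/73) = -1646/25*2641/73 = -4347086/1825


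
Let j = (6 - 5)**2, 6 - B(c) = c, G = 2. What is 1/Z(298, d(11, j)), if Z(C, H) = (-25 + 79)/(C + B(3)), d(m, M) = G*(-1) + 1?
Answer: 301/54 ≈ 5.5741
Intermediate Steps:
B(c) = 6 - c
j = 1 (j = 1**2 = 1)
d(m, M) = -1 (d(m, M) = 2*(-1) + 1 = -2 + 1 = -1)
Z(C, H) = 54/(3 + C) (Z(C, H) = (-25 + 79)/(C + (6 - 1*3)) = 54/(C + (6 - 3)) = 54/(C + 3) = 54/(3 + C))
1/Z(298, d(11, j)) = 1/(54/(3 + 298)) = 1/(54/301) = 301/54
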